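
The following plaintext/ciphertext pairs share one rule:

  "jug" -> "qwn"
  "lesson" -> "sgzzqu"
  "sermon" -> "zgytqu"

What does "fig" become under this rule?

The shift depends on letter class: consonant j→q is +7, but vowel u→w is +2. Two shifts are in play — +2 for a/e/i/o/u, +7 for every other letter.
For fig: f(cons)+7=m, i(vowel)+2=k, g(cons)+7=n.

mkn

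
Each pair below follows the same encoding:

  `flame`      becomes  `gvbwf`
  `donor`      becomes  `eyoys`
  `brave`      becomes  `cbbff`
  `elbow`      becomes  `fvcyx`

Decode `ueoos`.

tuner

Shifts by position in flame: pos 0: f→g (+1), pos 1: l→v (+10), pos 2: a→b (+1), pos 3: m→w (+10) — repeating every 2. A repeating key of period 2 is used — shifts +1, +10 over and over.
Undoing it on ueoos: u−1=t, e−10=u, o−1=n, o−10=e, s−1=r.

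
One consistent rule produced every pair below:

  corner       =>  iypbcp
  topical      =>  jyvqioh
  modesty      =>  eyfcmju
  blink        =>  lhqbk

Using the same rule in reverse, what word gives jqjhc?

c(2)→i(8) and o(14)→y(24) fit y≡23x+14 (mod 26); the inverse of 23 mod 26 is 17. This is an affine cipher: with a=0,…,z=25, each position x becomes (23x+14) mod 26.
Decoding jqjhc: j(9)→17·(9−14)≡19=t; q(16)→17·(16−14)≡8=i; j(9)→17·(9−14)≡19=t; h(7)→17·(7−14)≡11=l; c(2)→17·(2−14)≡4=e (all mod 26).

title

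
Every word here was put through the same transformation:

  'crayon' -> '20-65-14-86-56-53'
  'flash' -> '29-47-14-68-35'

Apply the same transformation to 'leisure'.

47-26-38-68-74-65-26

c(#3)→20 and r(#18)→65: differences scale by 3, so n = 3·pos + 11. The formula is n = 3×(alphabet index, a=1) + 11.
On leisure: l=12→47, e=5→26, i=9→38, s=19→68, u=21→74, r=18→65, e=5→26.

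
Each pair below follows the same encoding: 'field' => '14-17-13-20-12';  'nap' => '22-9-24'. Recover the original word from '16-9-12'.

f is letter #6 and maps to 14: an offset of 8. Each letter is replaced by its alphabet position (a=1..z=26) + 8.
Decoding 16-9-12: 16→(16−8)÷1=8=h, 9→(9−8)÷1=1=a, 12→(12−8)÷1=4=d.

had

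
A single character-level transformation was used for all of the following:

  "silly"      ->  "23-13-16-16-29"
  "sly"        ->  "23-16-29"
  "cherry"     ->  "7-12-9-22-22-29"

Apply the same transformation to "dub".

s is letter #19 and maps to 23: an offset of 4. The number is (letter's place in the alphabet, a=1) + 4.
Applying it to dub: d=4→8, u=21→25, b=2→6.

8-25-6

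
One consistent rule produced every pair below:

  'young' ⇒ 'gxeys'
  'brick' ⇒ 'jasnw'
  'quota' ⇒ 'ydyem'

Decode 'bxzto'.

topic

Letter i (0-indexed) is shifted by i+8, so successive shifts are 8, 9, 10, ….
Decoding bxzto: b−8=t, x−9=o, z−10=p, t−11=i, o−12=c.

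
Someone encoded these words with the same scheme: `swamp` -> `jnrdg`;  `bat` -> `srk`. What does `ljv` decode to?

use

Compare letters: s→j is +17, w→n is +17, a→r is +17 — a constant shift. It's a constant shift of +17 (ROT17).
Decoding ljv: l−17=u, j−17=s, v−17=e.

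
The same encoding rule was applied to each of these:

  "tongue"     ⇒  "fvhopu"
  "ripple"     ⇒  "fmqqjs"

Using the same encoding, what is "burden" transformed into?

ofesvc

Read the word backwards and shift each letter +1.
For burden: reverse → nedrub; then shift: n+1=o, e+1=f, d+1=e, r+1=s, u+1=v, b+1=c.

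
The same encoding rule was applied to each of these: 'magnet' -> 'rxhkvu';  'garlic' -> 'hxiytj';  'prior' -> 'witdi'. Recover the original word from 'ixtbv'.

m(12)→r(17) and a(0)→x(23) fit y≡19x+23 (mod 26); the inverse of 19 mod 26 is 11. This is an affine cipher: with a=0,…,z=25, each position x becomes (19x+23) mod 26.
Reversing it on ixtbv: i(8)→11·(8−23)≡17=r; x(23)→11·(23−23)≡0=a; t(19)→11·(19−23)≡8=i; b(1)→11·(1−23)≡18=s; v(21)→11·(21−23)≡4=e (all mod 26).

raise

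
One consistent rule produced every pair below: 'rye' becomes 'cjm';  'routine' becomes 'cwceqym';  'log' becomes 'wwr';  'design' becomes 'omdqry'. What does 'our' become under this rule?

wcc

The shift depends on letter class: consonant r→c is +11, but vowel e→m is +8. Vowels shift forward by 8 and consonants shift forward by 11.
For our: o(vowel)+8=w, u(vowel)+8=c, r(cons)+11=c.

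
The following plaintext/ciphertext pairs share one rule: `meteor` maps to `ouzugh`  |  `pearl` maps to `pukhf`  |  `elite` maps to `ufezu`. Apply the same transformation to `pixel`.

m(12)→o(14) and e(4)→u(20) fit y≡9x+10 (mod 26); the inverse of 9 mod 26 is 3. This is an affine cipher: with a=0,…,z=25, each position x becomes (9x+10) mod 26.
On pixel: p(15)→9·15+10≡15=p; i(8)→9·8+10≡4=e; x(23)→9·23+10≡9=j; e(4)→9·4+10≡20=u; l(11)→9·11+10≡5=f (all mod 26).

pejuf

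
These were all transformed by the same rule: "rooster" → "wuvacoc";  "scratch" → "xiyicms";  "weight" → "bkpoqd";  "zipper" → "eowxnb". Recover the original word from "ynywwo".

throne

In rooster: r→w is +5, o→u is +6, o→v is +7, s→a is +8 — the shift increases by 1 each position. The shift increases by 1 at each position, starting from +5: 5, 6, 7, ….
Undoing it on ynywwo: y−5=t, n−6=h, y−7=r, w−8=o, w−9=n, o−10=e.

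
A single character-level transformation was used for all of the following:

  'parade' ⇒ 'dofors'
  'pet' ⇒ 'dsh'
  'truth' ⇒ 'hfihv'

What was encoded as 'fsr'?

red

Every letter moves 14 places later in the alphabet, wrapping around z→a.
Decoding fsr: f−14=r, s−14=e, r−14=d.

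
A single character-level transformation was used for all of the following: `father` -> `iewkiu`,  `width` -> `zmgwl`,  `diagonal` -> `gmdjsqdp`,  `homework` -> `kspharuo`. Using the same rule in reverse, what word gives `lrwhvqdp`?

A repeating key of period 3 is used — shifts +3, +4, +3 over and over.
Decoding lrwhvqdp: l−3=i, r−4=n, w−3=t, h−3=e, v−4=r, q−3=n, d−3=a, p−4=l.

internal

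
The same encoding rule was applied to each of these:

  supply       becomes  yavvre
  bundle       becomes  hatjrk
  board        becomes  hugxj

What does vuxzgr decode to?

This is a Caesar cipher with shift 6.
Undoing it on vuxzgr: v−6=p, u−6=o, x−6=r, z−6=t, g−6=a, r−6=l.

portal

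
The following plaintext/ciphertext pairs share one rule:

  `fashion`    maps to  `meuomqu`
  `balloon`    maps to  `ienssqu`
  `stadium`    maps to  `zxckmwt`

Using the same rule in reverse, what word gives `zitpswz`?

Shifts by position in fashion: pos 0: f→m (+7), pos 1: a→e (+4), pos 2: s→u (+2), pos 3: h→o (+7), pos 4: i→m (+4), pos 5: o→q (+2) — repeating every 3. It's a Vigenère-style cipher with numeric key [7,4,2]: position i shifts by key[i mod 3].
Decoding zitpswz: z−7=s, i−4=e, t−2=r, p−7=i, s−4=o, w−2=u, z−7=s.

serious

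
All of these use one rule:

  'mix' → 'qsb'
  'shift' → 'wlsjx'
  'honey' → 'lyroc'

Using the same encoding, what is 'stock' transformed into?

The shift depends on letter class: consonant m→q is +4, but vowel i→s is +10. Vowels shift forward by 10 and consonants shift forward by 4.
On stock: s(cons)+4=w, t(cons)+4=x, o(vowel)+10=y, c(cons)+4=g, k(cons)+4=o.

wxygo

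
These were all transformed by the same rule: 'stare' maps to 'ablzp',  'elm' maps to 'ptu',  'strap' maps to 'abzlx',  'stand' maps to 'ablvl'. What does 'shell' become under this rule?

Two shifts are in play — +11 for a/e/i/o/u, +8 for every other letter.
Applying it to shell: s(cons)+8=a, h(cons)+8=p, e(vowel)+11=p, l(cons)+8=t, l(cons)+8=t.

apptt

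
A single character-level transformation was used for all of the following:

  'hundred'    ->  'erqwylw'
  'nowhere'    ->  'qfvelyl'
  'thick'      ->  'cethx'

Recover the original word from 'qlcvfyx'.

network

h(7)→e(4) and u(20)→r(17) fit y≡15x+3 (mod 26); the inverse of 15 mod 26 is 7. Each letter's alphabet position (a=0..z=25) is mapped through 15·x+3 mod 26 — an affine cipher.
Reversing it on qlcvfyx: q(16)→7·(16−3)≡13=n; l(11)→7·(11−3)≡4=e; c(2)→7·(2−3)≡19=t; v(21)→7·(21−3)≡22=w; f(5)→7·(5−3)≡14=o; y(24)→7·(24−3)≡17=r; x(23)→7·(23−3)≡10=k (all mod 26).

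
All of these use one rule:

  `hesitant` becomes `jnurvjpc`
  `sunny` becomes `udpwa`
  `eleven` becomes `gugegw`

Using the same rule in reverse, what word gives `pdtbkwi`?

Shifts by position in hesitant: pos 0: h→j (+2), pos 1: e→n (+9), pos 2: s→u (+2), pos 3: i→r (+9) — repeating every 2. It's a Vigenère-style cipher with numeric key [2,9]: position i shifts by key[i mod 2].
Reversing it on pdtbkwi: p−2=n, d−9=u, t−2=r, b−9=s, k−2=i, w−9=n, i−2=g.

nursing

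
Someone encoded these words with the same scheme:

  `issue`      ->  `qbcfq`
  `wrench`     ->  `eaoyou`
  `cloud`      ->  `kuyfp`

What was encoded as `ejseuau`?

In issue: i→q is +8, s→b is +9, s→c is +10, u→f is +11 — the shift increases by 1 each position. The shift increases by 1 at each position, starting from +8: 8, 9, 10, ….
Reversing it on ejseuau: e−8=w, j−9=a, s−10=i, e−11=t, u−12=i, a−13=n, u−14=g.

waiting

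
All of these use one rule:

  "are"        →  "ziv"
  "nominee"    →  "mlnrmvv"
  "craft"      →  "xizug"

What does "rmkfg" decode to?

input

Each pair mirrors across the alphabet (a↔z, r↔i, e↔v): positions sum to 25. Letters are reflected about the middle of the alphabet (position → 25−position): Atbash.
Undoing it on rmkfg: r↔i, m↔n, k↔p, f↔u, g↔t.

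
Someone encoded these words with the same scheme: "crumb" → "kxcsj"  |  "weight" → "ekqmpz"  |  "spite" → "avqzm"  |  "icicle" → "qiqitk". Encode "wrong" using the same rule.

exwto

Shifts by position in crumb: pos 0: c→k (+8), pos 1: r→x (+6), pos 2: u→c (+8), pos 3: m→s (+6) — repeating every 2. It's a Vigenère-style cipher with numeric key [8,6]: position i shifts by key[i mod 2].
On wrong: w+8=e, r+6=x, o+8=w, n+6=t, g+8=o.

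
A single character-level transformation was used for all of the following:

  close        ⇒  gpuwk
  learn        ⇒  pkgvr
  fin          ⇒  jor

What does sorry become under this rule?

Two shifts are in play — +6 for a/e/i/o/u, +4 for every other letter.
For sorry: s(cons)+4=w, o(vowel)+6=u, r(cons)+4=v, r(cons)+4=v, y(cons)+4=c.

wuvvc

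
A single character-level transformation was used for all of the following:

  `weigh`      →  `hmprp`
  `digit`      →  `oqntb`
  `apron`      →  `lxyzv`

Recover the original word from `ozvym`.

drone

Shifts by position in weigh: pos 0: w→h (+11), pos 1: e→m (+8), pos 2: i→p (+7), pos 3: g→r (+11), pos 4: h→p (+8) — repeating every 3. The shifts repeat in a cycle of length 3: positions 0,1,… shift by +11, +8, +7, then the pattern repeats.
Reversing it on ozvym: o−11=d, z−8=r, v−7=o, y−11=n, m−8=e.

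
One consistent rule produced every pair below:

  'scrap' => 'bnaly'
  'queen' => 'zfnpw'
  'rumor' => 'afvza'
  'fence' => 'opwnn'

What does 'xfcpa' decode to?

outer

Shifts by position in scrap: pos 0: s→b (+9), pos 1: c→n (+11), pos 2: r→a (+9), pos 3: a→l (+11) — repeating every 2. It's a Vigenère-style cipher with numeric key [9,11]: position i shifts by key[i mod 2].
Undoing it on xfcpa: x−9=o, f−11=u, c−9=t, p−11=e, a−9=r.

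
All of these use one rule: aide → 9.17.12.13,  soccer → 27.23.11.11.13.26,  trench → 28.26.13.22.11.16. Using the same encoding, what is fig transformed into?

a is letter #1 and maps to 9: an offset of 8. Each letter is replaced by its alphabet position (a=1..z=26) + 8.
On fig: f=6→14, i=9→17, g=7→15.

14.17.15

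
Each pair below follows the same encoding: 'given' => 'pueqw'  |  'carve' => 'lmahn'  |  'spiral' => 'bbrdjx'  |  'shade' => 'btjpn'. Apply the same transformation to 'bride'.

kdrpn

The shifts repeat in a cycle of length 2: positions 0,1,… shift by +9, +12, then the pattern repeats.
On bride: b+9=k, r+12=d, i+9=r, d+12=p, e+9=n.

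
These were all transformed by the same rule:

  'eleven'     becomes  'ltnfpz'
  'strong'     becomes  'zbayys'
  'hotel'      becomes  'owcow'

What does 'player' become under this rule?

wtjipd

The shift increases by 1 at each position, starting from +7: 7, 8, 9, ….
For player: p+7=w, l+8=t, a+9=j, y+10=i, e+11=p, r+12=d.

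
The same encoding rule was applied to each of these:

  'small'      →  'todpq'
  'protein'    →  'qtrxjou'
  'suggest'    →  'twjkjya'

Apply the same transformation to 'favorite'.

In small: s→t is +1, m→o is +2, a→d is +3, l→p is +4 — the shift increases by 1 each position. Letter i (0-indexed) is shifted by i+1, so successive shifts are 1, 2, 3, ….
On favorite: f+1=g, a+2=c, v+3=y, o+4=s, r+5=w, i+6=o, t+7=a, e+8=m.

gcyswoam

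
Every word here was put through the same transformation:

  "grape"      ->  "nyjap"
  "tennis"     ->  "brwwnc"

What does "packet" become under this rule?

The output letters match the input read backwards, each shifted +9: grape reversed is eparg. The word is reversed, then every letter is shifted forward by 9.
Applying it to packet: reverse → tekcap; then shift: t+9=c, e+9=n, k+9=t, c+9=l, a+9=j, p+9=y.

cntljy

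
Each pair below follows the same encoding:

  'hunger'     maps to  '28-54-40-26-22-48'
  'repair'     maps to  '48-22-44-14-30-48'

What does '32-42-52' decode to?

h(#8)→28 and u(#21)→54: differences scale by 2, so n = 2·pos + 12. Each letter becomes 2×(its alphabet position, a=1..z=26) + 12.
Decoding 32-42-52: 32→(32−12)÷2=10=j, 42→(42−12)÷2=15=o, 52→(52−12)÷2=20=t.

jot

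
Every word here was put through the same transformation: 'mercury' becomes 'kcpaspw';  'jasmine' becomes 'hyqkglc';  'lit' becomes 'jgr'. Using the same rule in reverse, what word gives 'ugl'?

win

This is a Caesar cipher with shift 24.
Reversing it on ugl: u−24=w, g−24=i, l−24=n.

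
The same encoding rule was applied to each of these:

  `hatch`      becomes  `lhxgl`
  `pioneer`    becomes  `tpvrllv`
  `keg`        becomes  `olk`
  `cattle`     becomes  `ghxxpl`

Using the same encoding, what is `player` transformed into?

tphclv

The shift depends on letter class: consonant h→l is +4, but vowel a→h is +7. Two shifts are in play — +7 for a/e/i/o/u, +4 for every other letter.
Applying it to player: p(cons)+4=t, l(cons)+4=p, a(vowel)+7=h, y(cons)+4=c, e(vowel)+7=l, r(cons)+4=v.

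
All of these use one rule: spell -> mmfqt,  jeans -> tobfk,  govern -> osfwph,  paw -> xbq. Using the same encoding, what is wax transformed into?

The output letters match the input read backwards, each shifted +1: spell reversed is lleps. The word is reversed, then every letter is shifted forward by 1.
Applying it to wax: reverse → xaw; then shift: x+1=y, a+1=b, w+1=x.

ybx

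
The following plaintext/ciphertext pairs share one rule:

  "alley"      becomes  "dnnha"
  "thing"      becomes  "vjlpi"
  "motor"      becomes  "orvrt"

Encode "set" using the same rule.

uhv

The shift depends on letter class: consonant l→n is +2, but vowel a→d is +3. The rule splits by letter class: vowels +3, consonants +2.
For set: s(cons)+2=u, e(vowel)+3=h, t(cons)+2=v.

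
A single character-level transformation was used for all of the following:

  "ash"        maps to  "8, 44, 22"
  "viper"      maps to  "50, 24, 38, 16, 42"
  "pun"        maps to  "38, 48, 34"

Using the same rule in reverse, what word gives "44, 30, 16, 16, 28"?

sleek

a(#1)→8 and s(#19)→44: differences scale by 2, so n = 2·pos + 6. With a=1..z=26, the number is 2·pos + 6.
Reversing it on 44, 30, 16, 16, 28: 44→(44−6)÷2=19=s, 30→(30−6)÷2=12=l, 16→(16−6)÷2=5=e, 16→(16−6)÷2=5=e, 28→(28−6)÷2=11=k.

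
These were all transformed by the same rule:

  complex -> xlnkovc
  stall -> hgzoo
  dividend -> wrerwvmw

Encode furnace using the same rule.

This is the alphabet-reversal cipher (Atbash): a becomes z, b becomes y, etc.
For furnace: f↔u, u↔f, r↔i, n↔m, a↔z, c↔x, e↔v.

ufimzxv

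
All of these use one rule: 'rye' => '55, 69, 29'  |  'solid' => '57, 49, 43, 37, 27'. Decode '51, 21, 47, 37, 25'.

panic

r(#18)→55 and y(#25)→69: differences scale by 2, so n = 2·pos + 19. The formula is n = 2×(alphabet index, a=1) + 19.
Reversing it on 51, 21, 47, 37, 25: 51→(51−19)÷2=16=p, 21→(21−19)÷2=1=a, 47→(47−19)÷2=14=n, 37→(37−19)÷2=9=i, 25→(25−19)÷2=3=c.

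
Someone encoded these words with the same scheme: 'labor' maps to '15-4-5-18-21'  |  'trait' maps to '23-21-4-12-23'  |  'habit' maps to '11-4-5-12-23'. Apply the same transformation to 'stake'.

l is letter #12 and maps to 15: an offset of 3. Each letter is replaced by its alphabet position (a=1..z=26) + 3.
Applying it to stake: s=19→22, t=20→23, a=1→4, k=11→14, e=5→8.

22-23-4-14-8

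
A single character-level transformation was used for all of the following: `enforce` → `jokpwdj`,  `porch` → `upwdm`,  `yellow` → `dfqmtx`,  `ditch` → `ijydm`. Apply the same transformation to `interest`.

noyfwfxu

A repeating key of period 2 is used — shifts +5, +1 over and over.
For interest: i+5=n, n+1=o, t+5=y, e+1=f, r+5=w, e+1=f, s+5=x, t+1=u.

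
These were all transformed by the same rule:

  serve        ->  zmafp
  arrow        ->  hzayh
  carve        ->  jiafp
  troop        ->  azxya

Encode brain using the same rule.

In serve: s→z is +7, e→m is +8, r→a is +9, v→f is +10 — the shift increases by 1 each position. The shift increases by 1 at each position, starting from +7: 7, 8, 9, ….
On brain: b+7=i, r+8=z, a+9=j, i+10=s, n+11=y.

izjsy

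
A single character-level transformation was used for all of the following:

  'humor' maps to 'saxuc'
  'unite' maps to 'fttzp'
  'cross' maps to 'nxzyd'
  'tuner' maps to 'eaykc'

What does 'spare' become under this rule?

Shifts by position in humor: pos 0: h→s (+11), pos 1: u→a (+6), pos 2: m→x (+11), pos 3: o→u (+6) — repeating every 2. A repeating key of period 2 is used — shifts +11, +6 over and over.
Applying it to spare: s+11=d, p+6=v, a+11=l, r+6=x, e+11=p.

dvlxp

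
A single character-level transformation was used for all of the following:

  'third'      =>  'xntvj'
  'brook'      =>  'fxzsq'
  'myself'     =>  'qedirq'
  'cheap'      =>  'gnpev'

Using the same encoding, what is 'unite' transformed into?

Shifts by position in third: pos 0: t→x (+4), pos 1: h→n (+6), pos 2: i→t (+11), pos 3: r→v (+4), pos 4: d→j (+6) — repeating every 3. It's a Vigenère-style cipher with numeric key [4,6,11]: position i shifts by key[i mod 3].
On unite: u+4=y, n+6=t, i+11=t, t+4=x, e+6=k.

yttxk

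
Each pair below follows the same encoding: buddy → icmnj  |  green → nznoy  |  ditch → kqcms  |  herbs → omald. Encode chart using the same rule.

In buddy: b→i is +7, u→c is +8, d→m is +9, d→n is +10 — the shift increases by 1 each position. Letter i (0-indexed) is shifted by i+7, so successive shifts are 7, 8, 9, ….
For chart: c+7=j, h+8=p, a+9=j, r+10=b, t+11=e.

jpjbe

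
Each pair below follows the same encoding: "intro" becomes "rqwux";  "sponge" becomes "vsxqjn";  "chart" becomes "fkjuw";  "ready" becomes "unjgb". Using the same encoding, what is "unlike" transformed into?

dqornn

The shift depends on letter class: consonant n→q is +3, but vowel i→r is +9. Vowels shift forward by 9 and consonants shift forward by 3.
Applying it to unlike: u(vowel)+9=d, n(cons)+3=q, l(cons)+3=o, i(vowel)+9=r, k(cons)+3=n, e(vowel)+9=n.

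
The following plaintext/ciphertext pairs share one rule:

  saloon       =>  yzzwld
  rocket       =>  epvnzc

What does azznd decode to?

The output letters match the input read backwards, each shifted +11: saloon reversed is noolas. Two steps: reverse the string, then apply a Caesar shift of +11.
Decoding azznd: shift back: a−11=p, z−11=o, z−11=o, n−11=c, d−11=s → poocs; then reverse → scoop.

scoop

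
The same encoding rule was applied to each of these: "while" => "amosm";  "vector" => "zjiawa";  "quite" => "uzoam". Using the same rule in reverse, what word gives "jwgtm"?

The shift increases by 1 at each position, starting from +4: 4, 5, 6, ….
Decoding jwgtm: j−4=f, w−5=r, g−6=a, t−7=m, m−8=e.

frame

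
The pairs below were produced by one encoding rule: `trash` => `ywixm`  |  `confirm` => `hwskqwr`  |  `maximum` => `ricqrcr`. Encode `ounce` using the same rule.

Vowels shift forward by 8 and consonants shift forward by 5.
For ounce: o(vowel)+8=w, u(vowel)+8=c, n(cons)+5=s, c(cons)+5=h, e(vowel)+8=m.

wcshm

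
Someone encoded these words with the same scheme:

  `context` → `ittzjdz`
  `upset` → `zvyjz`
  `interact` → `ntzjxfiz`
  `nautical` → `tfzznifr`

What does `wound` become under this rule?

ctztj

Two shifts are in play — +5 for a/e/i/o/u, +6 for every other letter.
Applying it to wound: w(cons)+6=c, o(vowel)+5=t, u(vowel)+5=z, n(cons)+6=t, d(cons)+6=j.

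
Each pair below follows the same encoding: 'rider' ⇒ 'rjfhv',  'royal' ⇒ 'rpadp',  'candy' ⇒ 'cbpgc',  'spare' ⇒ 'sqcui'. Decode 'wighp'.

Letter i (0-indexed) is shifted by i+0, so successive shifts are 0, 1, 2, ….
Reversing it on wighp: w−0=w, i−1=h, g−2=e, h−3=e, p−4=l.

wheel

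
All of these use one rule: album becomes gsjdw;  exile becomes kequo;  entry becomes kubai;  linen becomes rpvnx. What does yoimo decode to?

shade

In album: a→g is +6, l→s is +7, b→j is +8, u→d is +9 — the shift increases by 1 each position. Letter i (0-indexed) is shifted by i+6, so successive shifts are 6, 7, 8, ….
Reversing it on yoimo: y−6=s, o−7=h, i−8=a, m−9=d, o−10=e.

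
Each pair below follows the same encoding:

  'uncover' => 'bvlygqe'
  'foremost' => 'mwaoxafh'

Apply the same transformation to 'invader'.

pvekoqe

Letter i (0-indexed) is shifted by i+7, so successive shifts are 7, 8, 9, ….
On invader: i+7=p, n+8=v, v+9=e, a+10=k, d+11=o, e+12=q, r+13=e.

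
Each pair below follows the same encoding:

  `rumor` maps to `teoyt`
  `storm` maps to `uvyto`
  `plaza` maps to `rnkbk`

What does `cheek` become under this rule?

ejoom

The shift depends on letter class: consonant r→t is +2, but vowel u→e is +10. Two shifts are in play — +10 for a/e/i/o/u, +2 for every other letter.
Applying it to cheek: c(cons)+2=e, h(cons)+2=j, e(vowel)+10=o, e(vowel)+10=o, k(cons)+2=m.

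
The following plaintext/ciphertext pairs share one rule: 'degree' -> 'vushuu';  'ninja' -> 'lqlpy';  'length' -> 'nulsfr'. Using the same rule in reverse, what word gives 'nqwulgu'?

license

This is an affine cipher: with a=0,…,z=25, each position x becomes (25x+24) mod 26.
Reversing it on nqwulgu: n(13)→25·(13−24)≡11=l; q(16)→25·(16−24)≡8=i; w(22)→25·(22−24)≡2=c; u(20)→25·(20−24)≡4=e; l(11)→25·(11−24)≡13=n; g(6)→25·(6−24)≡18=s; u(20)→25·(20−24)≡4=e (all mod 26).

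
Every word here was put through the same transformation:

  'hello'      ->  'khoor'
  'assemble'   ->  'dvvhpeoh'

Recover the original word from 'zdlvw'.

Compare letters: h→k is +3, e→h is +3, l→o is +3 — a constant shift. Every letter moves 3 places later in the alphabet, wrapping around z→a.
Undoing it on zdlvw: z−3=w, d−3=a, l−3=i, v−3=s, w−3=t.

waist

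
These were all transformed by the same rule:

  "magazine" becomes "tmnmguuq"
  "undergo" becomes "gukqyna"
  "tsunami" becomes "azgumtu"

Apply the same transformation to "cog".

jan

The rule splits by letter class: vowels +12, consonants +7.
On cog: c(cons)+7=j, o(vowel)+12=a, g(cons)+7=n.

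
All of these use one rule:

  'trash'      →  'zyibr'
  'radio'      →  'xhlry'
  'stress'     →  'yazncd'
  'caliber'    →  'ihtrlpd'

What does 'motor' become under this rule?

svbxb

In trash: t→z is +6, r→y is +7, a→i is +8, s→b is +9 — the shift increases by 1 each position. Each letter shifts forward by (position + 6), i.e. 6, 7, 8, … — the shift grows by one for each successive letter.
Applying it to motor: m+6=s, o+7=v, t+8=b, o+9=x, r+10=b.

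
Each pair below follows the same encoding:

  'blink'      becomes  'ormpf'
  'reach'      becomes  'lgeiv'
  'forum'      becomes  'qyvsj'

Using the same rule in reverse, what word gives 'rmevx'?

The output letters match the input read backwards, each shifted +4: blink reversed is knilb. Two steps: reverse the string, then apply a Caesar shift of +4.
Reversing it on rmevx: shift back: r−4=n, m−4=i, e−4=a, v−4=r, x−4=t → niart; then reverse → train.

train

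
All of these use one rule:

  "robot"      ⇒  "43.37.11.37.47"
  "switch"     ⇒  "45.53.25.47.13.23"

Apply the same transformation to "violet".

r(#18)→43 and o(#15)→37: differences scale by 2, so n = 2·pos + 7. The formula is n = 2×(alphabet index, a=1) + 7.
On violet: v=22→51, i=9→25, o=15→37, l=12→31, e=5→17, t=20→47.

51.25.37.31.17.47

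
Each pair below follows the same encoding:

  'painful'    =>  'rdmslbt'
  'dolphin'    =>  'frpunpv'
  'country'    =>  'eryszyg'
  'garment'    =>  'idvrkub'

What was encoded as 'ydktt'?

wagon

In painful: p→r is +2, a→d is +3, i→m is +4, n→s is +5 — the shift increases by 1 each position. Each letter shifts forward by (position + 2), i.e. 2, 3, 4, … — the shift grows by one for each successive letter.
Decoding ydktt: y−2=w, d−3=a, k−4=g, t−5=o, t−6=n.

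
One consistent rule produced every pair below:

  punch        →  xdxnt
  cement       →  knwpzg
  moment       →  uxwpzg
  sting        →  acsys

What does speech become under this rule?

ayopou

Letter i (0-indexed) is shifted by i+8, so successive shifts are 8, 9, 10, ….
For speech: s+8=a, p+9=y, e+10=o, e+11=p, c+12=o, h+13=u.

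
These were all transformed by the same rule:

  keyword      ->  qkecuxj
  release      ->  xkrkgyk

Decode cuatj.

wound

It's a constant shift of +6 (ROT6).
Undoing it on cuatj: c−6=w, u−6=o, a−6=u, t−6=n, j−6=d.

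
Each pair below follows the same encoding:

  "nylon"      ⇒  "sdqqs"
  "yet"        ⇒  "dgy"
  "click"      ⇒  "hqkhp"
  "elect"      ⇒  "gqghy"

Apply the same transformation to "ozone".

qeqsg

Two shifts are in play — +2 for a/e/i/o/u, +5 for every other letter.
On ozone: o(vowel)+2=q, z(cons)+5=e, o(vowel)+2=q, n(cons)+5=s, e(vowel)+2=g.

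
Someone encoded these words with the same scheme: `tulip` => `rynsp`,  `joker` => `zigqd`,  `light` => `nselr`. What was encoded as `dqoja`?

t(19)→r(17) and u(20)→y(24) fit y≡7x+14 (mod 26); the inverse of 7 mod 26 is 15. This is an affine cipher: with a=0,…,z=25, each position x becomes (7x+14) mod 26.
Decoding dqoja: d(3)→15·(3−14)≡17=r; q(16)→15·(16−14)≡4=e; o(14)→15·(14−14)≡0=a; j(9)→15·(9−14)≡3=d; a(0)→15·(0−14)≡24=y (all mod 26).

ready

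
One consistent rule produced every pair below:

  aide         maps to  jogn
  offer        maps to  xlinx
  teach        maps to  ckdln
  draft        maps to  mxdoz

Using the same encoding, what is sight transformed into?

bojqz

The shifts repeat in a cycle of length 3: positions 0,1,… shift by +9, +6, +3, then the pattern repeats.
For sight: s+9=b, i+6=o, g+3=j, h+9=q, t+6=z.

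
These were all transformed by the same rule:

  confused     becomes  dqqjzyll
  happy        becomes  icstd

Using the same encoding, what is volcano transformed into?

wqogftv

In confused: c→d is +1, o→q is +2, n→q is +3, f→j is +4 — the shift increases by 1 each position. Each letter shifts forward by (position + 1), i.e. 1, 2, 3, … — the shift grows by one for each successive letter.
For volcano: v+1=w, o+2=q, l+3=o, c+4=g, a+5=f, n+6=t, o+7=v.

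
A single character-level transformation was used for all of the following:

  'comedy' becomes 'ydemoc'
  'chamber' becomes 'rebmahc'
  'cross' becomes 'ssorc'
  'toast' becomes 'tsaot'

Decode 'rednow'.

The output letters match the input read backwards: comedy reversed is ydemoc. The word is simply reversed.
Reversing it on rednow: then reverse → wonder.

wonder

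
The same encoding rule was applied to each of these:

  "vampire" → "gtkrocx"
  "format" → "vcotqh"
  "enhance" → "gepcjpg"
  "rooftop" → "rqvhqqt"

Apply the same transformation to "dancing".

The output letters match the input read backwards, each shifted +2: vampire reversed is eripmav. The word is reversed, then every letter is shifted forward by 2.
Applying it to dancing: reverse → gnicnad; then shift: g+2=i, n+2=p, i+2=k, c+2=e, n+2=p, a+2=c, d+2=f.

ipkepcf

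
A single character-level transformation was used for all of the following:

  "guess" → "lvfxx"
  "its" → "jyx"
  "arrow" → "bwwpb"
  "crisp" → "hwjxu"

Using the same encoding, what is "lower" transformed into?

qpbfw

The shift depends on letter class: consonant g→l is +5, but vowel u→v is +1. Vowels shift forward by 1 and consonants shift forward by 5.
For lower: l(cons)+5=q, o(vowel)+1=p, w(cons)+5=b, e(vowel)+1=f, r(cons)+5=w.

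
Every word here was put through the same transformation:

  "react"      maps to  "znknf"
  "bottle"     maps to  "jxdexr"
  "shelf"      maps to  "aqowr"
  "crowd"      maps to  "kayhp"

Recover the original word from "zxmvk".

rocky

In react: r→z is +8, e→n is +9, a→k is +10, c→n is +11 — the shift increases by 1 each position. Letter i (0-indexed) is shifted by i+8, so successive shifts are 8, 9, 10, ….
Undoing it on zxmvk: z−8=r, x−9=o, m−10=c, v−11=k, k−12=y.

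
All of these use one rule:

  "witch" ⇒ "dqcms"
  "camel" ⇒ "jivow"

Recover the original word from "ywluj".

rocky

Letter i (0-indexed) is shifted by i+7, so successive shifts are 7, 8, 9, ….
Decoding ywluj: y−7=r, w−8=o, l−9=c, u−10=k, j−11=y.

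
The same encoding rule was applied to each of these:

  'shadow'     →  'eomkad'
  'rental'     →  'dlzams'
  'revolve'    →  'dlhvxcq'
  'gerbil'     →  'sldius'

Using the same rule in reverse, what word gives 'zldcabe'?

The shifts repeat in a cycle of length 2: positions 0,1,… shift by +12, +7, then the pattern repeats.
Decoding zldcabe: z−12=n, l−7=e, d−12=r, c−7=v, a−12=o, b−7=u, e−12=s.

nervous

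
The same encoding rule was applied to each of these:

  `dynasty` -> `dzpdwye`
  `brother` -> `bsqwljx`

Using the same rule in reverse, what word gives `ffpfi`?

Each letter shifts forward by its position index (0, 1, 2, …) — the shift grows by one for each successive letter.
Reversing it on ffpfi: f−0=f, f−1=e, p−2=n, f−3=c, i−4=e.

fence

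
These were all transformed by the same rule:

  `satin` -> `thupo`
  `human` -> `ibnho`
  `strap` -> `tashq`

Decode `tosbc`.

shrub

Shifts by position in satin: pos 0: s→t (+1), pos 1: a→h (+7), pos 2: t→u (+1), pos 3: i→p (+7) — repeating every 2. A repeating key of period 2 is used — shifts +1, +7 over and over.
Undoing it on tosbc: t−1=s, o−7=h, s−1=r, b−7=u, c−1=b.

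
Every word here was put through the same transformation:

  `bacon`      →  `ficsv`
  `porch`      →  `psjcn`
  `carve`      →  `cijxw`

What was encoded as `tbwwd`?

This is an affine cipher: with a=0,…,z=25, each position x becomes (23x+8) mod 26.
Reversing it on tbwwd: t(19)→17·(19−8)≡5=f; b(1)→17·(1−8)≡11=l; w(22)→17·(22−8)≡4=e; w(22)→17·(22−8)≡4=e; d(3)→17·(3−8)≡19=t (all mod 26).

fleet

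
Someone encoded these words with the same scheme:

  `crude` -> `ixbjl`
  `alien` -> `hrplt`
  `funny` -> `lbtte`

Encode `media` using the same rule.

sljph

Two shifts are in play — +7 for a/e/i/o/u, +6 for every other letter.
For media: m(cons)+6=s, e(vowel)+7=l, d(cons)+6=j, i(vowel)+7=p, a(vowel)+7=h.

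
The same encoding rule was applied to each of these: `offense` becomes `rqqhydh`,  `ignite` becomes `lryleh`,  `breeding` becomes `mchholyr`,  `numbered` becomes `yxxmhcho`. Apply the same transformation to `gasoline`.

The shift depends on letter class: consonant f→q is +11, but vowel o→r is +3. Vowels shift forward by 3 and consonants shift forward by 11.
On gasoline: g(cons)+11=r, a(vowel)+3=d, s(cons)+11=d, o(vowel)+3=r, l(cons)+11=w, i(vowel)+3=l, n(cons)+11=y, e(vowel)+3=h.

rddrwlyh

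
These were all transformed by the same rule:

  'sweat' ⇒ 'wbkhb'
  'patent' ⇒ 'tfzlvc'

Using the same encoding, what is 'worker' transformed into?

In sweat: s→w is +4, w→b is +5, e→k is +6, a→h is +7 — the shift increases by 1 each position. The shift increases by 1 at each position, starting from +4: 4, 5, 6, ….
On worker: w+4=a, o+5=t, r+6=x, k+7=r, e+8=m, r+9=a.

atxrma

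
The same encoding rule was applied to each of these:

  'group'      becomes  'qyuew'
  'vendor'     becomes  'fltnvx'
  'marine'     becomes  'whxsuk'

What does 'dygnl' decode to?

trade

Shifts by position in group: pos 0: g→q (+10), pos 1: r→y (+7), pos 2: o→u (+6), pos 3: u→e (+10), pos 4: p→w (+7) — repeating every 3. A repeating key of period 3 is used — shifts +10, +7, +6 over and over.
Decoding dygnl: d−10=t, y−7=r, g−6=a, n−10=d, l−7=e.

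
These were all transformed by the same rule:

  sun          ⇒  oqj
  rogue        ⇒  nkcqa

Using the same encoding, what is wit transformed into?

Compare letters: s→o is +22, u→q is +22, n→j is +22 — a constant shift. Each letter is shifted forward by 22 in the alphabet (a Caesar shift of +22).
On wit: w+22=s, i+22=e, t+22=p.

sep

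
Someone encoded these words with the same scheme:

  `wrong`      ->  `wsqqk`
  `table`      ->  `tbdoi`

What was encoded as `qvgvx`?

Each letter shifts forward by its position index (0, 1, 2, …) — the shift grows by one for each successive letter.
Reversing it on qvgvx: q−0=q, v−1=u, g−2=e, v−3=s, x−4=t.

quest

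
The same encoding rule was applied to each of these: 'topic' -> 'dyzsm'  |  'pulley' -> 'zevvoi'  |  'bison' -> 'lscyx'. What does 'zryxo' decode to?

phone

Every letter moves 10 places later in the alphabet, wrapping around z→a.
Decoding zryxo: z−10=p, r−10=h, y−10=o, x−10=n, o−10=e.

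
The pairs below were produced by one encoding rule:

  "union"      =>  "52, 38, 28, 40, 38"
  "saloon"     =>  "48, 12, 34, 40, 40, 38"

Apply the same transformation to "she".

48, 26, 20

The formula is n = 2×(alphabet index, a=1) + 10.
Applying it to she: s=19→48, h=8→26, e=5→20.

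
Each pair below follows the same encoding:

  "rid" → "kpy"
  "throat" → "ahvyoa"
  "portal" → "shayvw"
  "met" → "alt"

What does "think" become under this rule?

rupoa

The word is reversed, then every letter is shifted forward by 7.
Applying it to think: reverse → kniht; then shift: k+7=r, n+7=u, i+7=p, h+7=o, t+7=a.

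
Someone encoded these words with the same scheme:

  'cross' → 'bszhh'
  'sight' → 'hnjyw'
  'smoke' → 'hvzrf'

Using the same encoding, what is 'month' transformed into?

vzkwy

c(2)→b(1) and r(17)→s(18) fit y≡15x+23 (mod 26); the inverse of 15 mod 26 is 7. Treating letters as 0–25, the rule is x ↦ 15x + 23 (mod 26).
On month: m(12)→15·12+23≡21=v; o(14)→15·14+23≡25=z; n(13)→15·13+23≡10=k; t(19)→15·19+23≡22=w; h(7)→15·7+23≡24=y (all mod 26).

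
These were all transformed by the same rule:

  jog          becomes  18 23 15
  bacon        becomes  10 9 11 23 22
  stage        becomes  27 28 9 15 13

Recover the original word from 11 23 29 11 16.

couch

j is letter #10 and maps to 18: an offset of 8. Letters become their 1-based position plus 8 (so a→9, b→10, …).
Undoing it on 11 23 29 11 16: 11→(11−8)÷1=3=c, 23→(23−8)÷1=15=o, 29→(29−8)÷1=21=u, 11→(11−8)÷1=3=c, 16→(16−8)÷1=8=h.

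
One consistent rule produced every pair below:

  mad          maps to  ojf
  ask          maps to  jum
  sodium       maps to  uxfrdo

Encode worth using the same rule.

yxtvj

The shift depends on letter class: consonant m→o is +2, but vowel a→j is +9. Vowels shift forward by 9 and consonants shift forward by 2.
On worth: w(cons)+2=y, o(vowel)+9=x, r(cons)+2=t, t(cons)+2=v, h(cons)+2=j.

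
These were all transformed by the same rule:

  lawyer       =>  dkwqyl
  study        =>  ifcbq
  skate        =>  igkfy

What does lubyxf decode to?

Treating letters as 0–25, the rule is x ↦ 23x + 10 (mod 26).
Decoding lubyxf: l(11)→17·(11−10)≡17=r; u(20)→17·(20−10)≡14=o; b(1)→17·(1−10)≡3=d; y(24)→17·(24−10)≡4=e; x(23)→17·(23−10)≡13=n; f(5)→17·(5−10)≡19=t (all mod 26).

rodent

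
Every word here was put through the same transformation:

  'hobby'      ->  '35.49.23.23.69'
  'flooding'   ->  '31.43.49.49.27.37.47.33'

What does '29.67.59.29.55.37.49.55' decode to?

h(#8)→35 and o(#15)→49: differences scale by 2, so n = 2·pos + 19. With a=1..z=26, the number is 2·pos + 19.
Undoing it on 29.67.59.29.55.37.49.55: 29→(29−19)÷2=5=e, 67→(67−19)÷2=24=x, 59→(59−19)÷2=20=t, 29→(29−19)÷2=5=e, 55→(55−19)÷2=18=r, 37→(37−19)÷2=9=i, 49→(49−19)÷2=15=o, 55→(55−19)÷2=18=r.

exterior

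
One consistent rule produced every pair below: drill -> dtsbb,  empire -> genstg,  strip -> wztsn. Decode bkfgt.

lover

This is an affine cipher: with a=0,…,z=25, each position x becomes (3x+20) mod 26.
Decoding bkfgt: b(1)→9·(1−20)≡11=l; k(10)→9·(10−20)≡14=o; f(5)→9·(5−20)≡21=v; g(6)→9·(6−20)≡4=e; t(19)→9·(19−20)≡17=r (all mod 26).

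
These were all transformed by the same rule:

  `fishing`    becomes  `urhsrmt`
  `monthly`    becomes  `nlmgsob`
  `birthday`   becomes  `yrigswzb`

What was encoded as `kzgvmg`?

patent

Each pair mirrors across the alphabet (f↔u, i↔r, s↔h): positions sum to 25. This is the alphabet-reversal cipher (Atbash): a becomes z, b becomes y, etc.
Decoding kzgvmg: k↔p, z↔a, g↔t, v↔e, m↔n, g↔t.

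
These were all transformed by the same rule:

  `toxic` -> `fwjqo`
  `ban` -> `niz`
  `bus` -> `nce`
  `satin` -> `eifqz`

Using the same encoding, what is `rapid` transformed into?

dibqp

The shift depends on letter class: consonant t→f is +12, but vowel o→w is +8. Two shifts are in play — +8 for a/e/i/o/u, +12 for every other letter.
For rapid: r(cons)+12=d, a(vowel)+8=i, p(cons)+12=b, i(vowel)+8=q, d(cons)+12=p.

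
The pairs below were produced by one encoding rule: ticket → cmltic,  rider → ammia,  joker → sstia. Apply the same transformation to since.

The shift depends on letter class: consonant t→c is +9, but vowel i→m is +4. The rule splits by letter class: vowels +4, consonants +9.
Applying it to since: s(cons)+9=b, i(vowel)+4=m, n(cons)+9=w, c(cons)+9=l, e(vowel)+4=i.

bmwli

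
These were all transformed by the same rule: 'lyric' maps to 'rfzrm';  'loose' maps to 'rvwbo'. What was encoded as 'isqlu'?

In lyric: l→r is +6, y→f is +7, r→z is +8, i→r is +9 — the shift increases by 1 each position. Each letter shifts forward by (position + 6), i.e. 6, 7, 8, … — the shift grows by one for each successive letter.
Undoing it on isqlu: i−6=c, s−7=l, q−8=i, l−9=c, u−10=k.

click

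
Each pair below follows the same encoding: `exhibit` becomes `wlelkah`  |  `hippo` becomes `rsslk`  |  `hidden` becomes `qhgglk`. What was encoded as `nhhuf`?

creek

Two steps: reverse the string, then apply a Caesar shift of +3.
Reversing it on nhhuf: shift back: n−3=k, h−3=e, h−3=e, u−3=r, f−3=c → keerc; then reverse → creek.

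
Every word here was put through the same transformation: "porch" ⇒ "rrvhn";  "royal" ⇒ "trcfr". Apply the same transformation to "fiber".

In porch: p→r is +2, o→r is +3, r→v is +4, c→h is +5 — the shift increases by 1 each position. Each letter shifts forward by (position + 2), i.e. 2, 3, 4, … — the shift grows by one for each successive letter.
Applying it to fiber: f+2=h, i+3=l, b+4=f, e+5=j, r+6=x.

hlfjx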